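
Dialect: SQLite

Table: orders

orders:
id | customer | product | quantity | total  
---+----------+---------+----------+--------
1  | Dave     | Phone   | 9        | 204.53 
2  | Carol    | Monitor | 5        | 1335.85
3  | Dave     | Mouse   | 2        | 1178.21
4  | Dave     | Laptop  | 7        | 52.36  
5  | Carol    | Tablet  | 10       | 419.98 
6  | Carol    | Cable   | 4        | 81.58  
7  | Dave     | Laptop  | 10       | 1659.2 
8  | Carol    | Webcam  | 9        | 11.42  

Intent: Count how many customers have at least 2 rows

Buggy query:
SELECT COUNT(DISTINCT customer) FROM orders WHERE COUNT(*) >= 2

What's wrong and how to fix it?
Bug: WHERE filters individual rows, not groups, so a group-level COUNT is invalid there

Fix: Use a subquery that GROUPs and filters with HAVING, then count its rows

Corrected query:
SELECT COUNT(*) FROM (SELECT customer FROM orders GROUP BY customer HAVING COUNT(*) >= 2)

Result:
COUNT(*)
--------
2       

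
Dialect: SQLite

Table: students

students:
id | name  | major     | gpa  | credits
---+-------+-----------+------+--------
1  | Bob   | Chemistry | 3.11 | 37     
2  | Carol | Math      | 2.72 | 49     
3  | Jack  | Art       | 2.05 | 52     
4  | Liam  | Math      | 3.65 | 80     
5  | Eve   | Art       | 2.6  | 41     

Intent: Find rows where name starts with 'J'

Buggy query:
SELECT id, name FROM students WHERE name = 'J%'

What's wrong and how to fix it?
Bug: '=' compares the literal string including the % character; pattern matching needs LIKE

Fix: Use LIKE for wildcard pattern matching

Corrected query:
SELECT id, name FROM students WHERE name LIKE 'J%'

Result:
id | name
---+-----
3  | Jack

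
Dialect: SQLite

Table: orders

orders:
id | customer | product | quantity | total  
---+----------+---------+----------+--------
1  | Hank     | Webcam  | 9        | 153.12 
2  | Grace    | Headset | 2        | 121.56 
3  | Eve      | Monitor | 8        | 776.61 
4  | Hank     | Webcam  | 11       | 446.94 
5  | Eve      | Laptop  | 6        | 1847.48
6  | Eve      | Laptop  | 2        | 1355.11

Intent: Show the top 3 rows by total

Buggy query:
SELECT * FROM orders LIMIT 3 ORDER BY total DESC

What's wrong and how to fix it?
Bug: ORDER BY cannot follow LIMIT; LIMIT is the final clause

Fix: Swap the clauses: ORDER BY first, then LIMIT

Corrected query:
SELECT * FROM orders ORDER BY total DESC LIMIT 3

Result:
id | customer | product | quantity | total  
---+----------+---------+----------+--------
5  | Eve      | Laptop  | 6        | 1847.48
6  | Eve      | Laptop  | 2        | 1355.11
3  | Eve      | Monitor | 8        | 776.61 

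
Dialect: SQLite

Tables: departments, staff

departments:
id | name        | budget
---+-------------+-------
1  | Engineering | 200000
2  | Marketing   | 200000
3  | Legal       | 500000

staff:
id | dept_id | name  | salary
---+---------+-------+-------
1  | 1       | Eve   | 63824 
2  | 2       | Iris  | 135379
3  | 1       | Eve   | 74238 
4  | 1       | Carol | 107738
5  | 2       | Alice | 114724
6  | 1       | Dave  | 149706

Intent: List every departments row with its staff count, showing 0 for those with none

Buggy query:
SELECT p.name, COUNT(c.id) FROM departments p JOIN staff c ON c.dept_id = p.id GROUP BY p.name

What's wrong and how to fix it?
Bug: An inner join excludes parents with zero children

Fix: Use LEFT JOIN so parents without children still appear (COUNT(c.id) gives 0)

Corrected query:
SELECT p.name, COUNT(c.id) FROM departments p LEFT JOIN staff c ON c.dept_id = p.id GROUP BY p.name

Result:
name        | COUNT(c.id)
------------+------------
Engineering | 4          
Legal       | 0          
Marketing   | 2          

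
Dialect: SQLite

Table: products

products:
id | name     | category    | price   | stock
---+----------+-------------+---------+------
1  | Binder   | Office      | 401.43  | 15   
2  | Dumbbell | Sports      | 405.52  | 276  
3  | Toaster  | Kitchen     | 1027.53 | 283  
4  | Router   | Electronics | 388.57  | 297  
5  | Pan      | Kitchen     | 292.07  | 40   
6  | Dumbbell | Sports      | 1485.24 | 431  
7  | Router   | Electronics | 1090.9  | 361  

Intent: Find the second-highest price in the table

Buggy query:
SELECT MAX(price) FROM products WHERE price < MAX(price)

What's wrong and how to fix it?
Bug: MAX(price) on the right of the comparison is an aggregate-in-WHERE error

Fix: Compute the overall MAX in a subquery, then take MAX of rows below it

Corrected query:
SELECT MAX(price) FROM products WHERE price < (SELECT MAX(price) FROM products)

Result:
MAX(price)
----------
1090.9    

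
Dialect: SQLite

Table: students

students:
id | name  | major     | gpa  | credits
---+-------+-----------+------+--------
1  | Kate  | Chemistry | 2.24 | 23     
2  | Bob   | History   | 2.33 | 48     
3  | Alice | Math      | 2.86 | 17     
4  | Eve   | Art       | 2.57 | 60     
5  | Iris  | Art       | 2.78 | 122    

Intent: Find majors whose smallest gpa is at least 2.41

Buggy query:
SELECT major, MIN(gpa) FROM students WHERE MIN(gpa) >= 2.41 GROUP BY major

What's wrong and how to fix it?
Bug: Aggregates like MIN are computed per group after WHERE runs

Fix: Use HAVING for the per-group MIN condition

Corrected query:
SELECT major, MIN(gpa) FROM students GROUP BY major HAVING MIN(gpa) >= 2.41

Result:
major | MIN(gpa)
------+---------
Art   | 2.57    
Math  | 2.86    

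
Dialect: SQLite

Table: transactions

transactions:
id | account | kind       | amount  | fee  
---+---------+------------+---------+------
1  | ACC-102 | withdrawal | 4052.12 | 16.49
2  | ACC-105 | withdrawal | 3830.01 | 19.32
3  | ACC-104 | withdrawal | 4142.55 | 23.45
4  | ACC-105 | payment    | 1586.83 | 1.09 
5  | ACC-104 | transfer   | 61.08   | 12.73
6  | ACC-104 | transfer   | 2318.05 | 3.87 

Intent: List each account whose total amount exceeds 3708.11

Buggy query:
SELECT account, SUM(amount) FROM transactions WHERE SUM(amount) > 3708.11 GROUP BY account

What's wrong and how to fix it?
Bug: SUM(amount) is an aggregate, but WHERE filters rows before aggregation

Fix: Move the aggregate condition to a HAVING clause

Corrected query:
SELECT account, SUM(amount) FROM transactions GROUP BY account HAVING SUM(amount) > 3708.11

Result:
account | SUM(amount)
--------+------------
ACC-102 | 4052.12    
ACC-104 | 6521.68    
ACC-105 | 5416.84    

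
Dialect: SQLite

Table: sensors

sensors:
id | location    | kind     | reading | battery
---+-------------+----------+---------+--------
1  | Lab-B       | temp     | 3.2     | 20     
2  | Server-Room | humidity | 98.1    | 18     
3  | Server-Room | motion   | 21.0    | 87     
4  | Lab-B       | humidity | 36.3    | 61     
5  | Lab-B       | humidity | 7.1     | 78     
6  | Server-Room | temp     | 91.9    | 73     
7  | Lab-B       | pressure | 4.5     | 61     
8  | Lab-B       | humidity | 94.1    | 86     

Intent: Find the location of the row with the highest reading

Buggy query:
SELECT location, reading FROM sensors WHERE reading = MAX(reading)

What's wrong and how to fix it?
Bug: MAX(reading) is an aggregate and cannot be used directly in WHERE

Fix: Wrap MAX in a scalar subquery so WHERE compares against a single value

Corrected query:
SELECT location, reading FROM sensors WHERE reading = (SELECT MAX(reading) FROM sensors)

Result:
location    | reading
------------+--------
Server-Room | 98.1   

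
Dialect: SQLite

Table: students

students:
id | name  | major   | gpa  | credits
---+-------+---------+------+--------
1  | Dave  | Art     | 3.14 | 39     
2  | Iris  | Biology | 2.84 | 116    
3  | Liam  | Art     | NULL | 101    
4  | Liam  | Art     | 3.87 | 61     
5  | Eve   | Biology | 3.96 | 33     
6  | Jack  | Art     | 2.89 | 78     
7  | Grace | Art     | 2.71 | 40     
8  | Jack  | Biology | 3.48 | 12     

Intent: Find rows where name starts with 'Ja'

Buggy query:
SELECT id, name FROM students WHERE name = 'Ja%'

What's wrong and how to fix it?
Bug: Wildcards only work with LIKE; '=' treats '%' as a literal character

Fix: Replace '=' with LIKE so 'Ja%' is treated as a pattern

Corrected query:
SELECT id, name FROM students WHERE name LIKE 'Ja%'

Result:
id | name
---+-----
6  | Jack
8  | Jack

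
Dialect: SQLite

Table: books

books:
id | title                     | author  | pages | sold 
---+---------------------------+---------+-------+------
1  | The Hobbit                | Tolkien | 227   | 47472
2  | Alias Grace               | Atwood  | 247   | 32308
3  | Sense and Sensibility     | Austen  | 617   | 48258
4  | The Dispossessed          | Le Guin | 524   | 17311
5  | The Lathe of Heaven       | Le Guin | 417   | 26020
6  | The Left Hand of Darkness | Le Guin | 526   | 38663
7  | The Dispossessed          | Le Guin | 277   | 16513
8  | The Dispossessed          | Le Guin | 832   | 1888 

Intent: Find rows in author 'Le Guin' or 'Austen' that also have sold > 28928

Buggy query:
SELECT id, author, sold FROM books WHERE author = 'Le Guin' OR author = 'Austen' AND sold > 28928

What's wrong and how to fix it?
Bug: Without parentheses, AND is evaluated before OR, so the sold filter only applies to the 'Austen' branch

Fix: Add parentheses around the OR so the AND applies to both alternatives

Corrected query:
SELECT id, author, sold FROM books WHERE (author = 'Le Guin' OR author = 'Austen') AND sold > 28928

Result:
id | author  | sold 
---+---------+------
3  | Austen  | 48258
6  | Le Guin | 38663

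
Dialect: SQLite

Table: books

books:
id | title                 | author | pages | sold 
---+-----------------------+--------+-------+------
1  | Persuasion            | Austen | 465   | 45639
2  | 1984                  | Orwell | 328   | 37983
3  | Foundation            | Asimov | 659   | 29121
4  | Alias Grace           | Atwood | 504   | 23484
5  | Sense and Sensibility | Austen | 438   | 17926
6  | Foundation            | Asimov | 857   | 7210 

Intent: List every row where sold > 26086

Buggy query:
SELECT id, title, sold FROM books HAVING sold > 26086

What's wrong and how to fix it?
Bug: This is a non-aggregate query (no GROUP BY, no aggregates), so in SQLite the HAVING clause is invalid here; a row-level condition belongs in WHERE

Fix: Replace HAVING with WHERE since the condition applies to individual rows

Corrected query:
SELECT id, title, sold FROM books WHERE sold > 26086

Result:
id | title      | sold 
---+------------+------
1  | Persuasion | 45639
2  | 1984       | 37983
3  | Foundation | 29121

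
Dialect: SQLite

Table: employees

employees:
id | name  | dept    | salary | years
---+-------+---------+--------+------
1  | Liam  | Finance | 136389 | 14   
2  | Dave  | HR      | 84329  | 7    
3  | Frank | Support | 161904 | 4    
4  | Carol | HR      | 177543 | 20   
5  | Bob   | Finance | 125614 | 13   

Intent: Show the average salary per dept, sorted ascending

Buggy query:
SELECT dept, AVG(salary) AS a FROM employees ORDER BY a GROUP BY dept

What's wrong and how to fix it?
Bug: ORDER BY appears before GROUP BY; SQL clause order requires GROUP BY first

Fix: Reorder: SELECT … FROM … GROUP BY … ORDER BY …

Corrected query:
SELECT dept, AVG(salary) AS a FROM employees GROUP BY dept ORDER BY a

Result:
dept    | a       
--------+---------
HR      | 130936  
Finance | 131001.5
Support | 161904  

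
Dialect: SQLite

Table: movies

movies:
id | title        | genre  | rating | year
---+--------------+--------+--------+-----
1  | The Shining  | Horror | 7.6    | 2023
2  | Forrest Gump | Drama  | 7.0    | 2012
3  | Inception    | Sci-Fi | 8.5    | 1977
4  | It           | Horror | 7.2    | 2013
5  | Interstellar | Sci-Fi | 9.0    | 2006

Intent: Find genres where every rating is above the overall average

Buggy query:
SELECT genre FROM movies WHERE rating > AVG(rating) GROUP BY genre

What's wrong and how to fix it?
Bug: WHERE evaluates per row before aggregation, so AVG() is unavailable

Fix: Use a subquery for AVG and a HAVING MIN(...) filter so the condition holds for every row in the group

Corrected query:
SELECT genre FROM movies GROUP BY genre HAVING MIN(rating) > (SELECT AVG(rating) FROM movies)

Result:
genre 
------
Sci-Fi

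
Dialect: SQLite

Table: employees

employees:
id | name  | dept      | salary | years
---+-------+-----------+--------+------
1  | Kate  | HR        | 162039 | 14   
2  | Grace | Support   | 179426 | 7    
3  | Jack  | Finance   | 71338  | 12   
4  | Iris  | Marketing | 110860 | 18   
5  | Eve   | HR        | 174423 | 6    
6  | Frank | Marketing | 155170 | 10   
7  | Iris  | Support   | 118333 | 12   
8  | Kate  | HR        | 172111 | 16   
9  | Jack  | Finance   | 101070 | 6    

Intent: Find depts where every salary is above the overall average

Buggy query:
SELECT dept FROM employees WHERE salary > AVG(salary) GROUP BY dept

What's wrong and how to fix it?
Bug: AVG() is an aggregate; it can't sit directly in WHERE

Fix: Compute the overall average in a scalar subquery and compare each group's MIN against it in HAVING

Corrected query:
SELECT dept FROM employees GROUP BY dept HAVING MIN(salary) > (SELECT AVG(salary) FROM employees)

Result:
dept
----
HR  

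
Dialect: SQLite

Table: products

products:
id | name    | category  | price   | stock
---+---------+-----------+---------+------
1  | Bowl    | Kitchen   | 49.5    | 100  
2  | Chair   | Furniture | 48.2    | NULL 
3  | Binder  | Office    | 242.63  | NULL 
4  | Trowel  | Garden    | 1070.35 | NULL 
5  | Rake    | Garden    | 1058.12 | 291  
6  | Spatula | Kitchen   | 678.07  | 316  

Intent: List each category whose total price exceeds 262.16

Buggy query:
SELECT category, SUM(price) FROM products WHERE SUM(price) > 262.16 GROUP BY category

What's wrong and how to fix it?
Bug: WHERE runs before GROUP BY, so aggregates aren't available there

Fix: Move the aggregate condition to a HAVING clause

Corrected query:
SELECT category, SUM(price) FROM products GROUP BY category HAVING SUM(price) > 262.16

Result:
category | SUM(price)
---------+-----------
Garden   | 2128.47   
Kitchen  | 727.57    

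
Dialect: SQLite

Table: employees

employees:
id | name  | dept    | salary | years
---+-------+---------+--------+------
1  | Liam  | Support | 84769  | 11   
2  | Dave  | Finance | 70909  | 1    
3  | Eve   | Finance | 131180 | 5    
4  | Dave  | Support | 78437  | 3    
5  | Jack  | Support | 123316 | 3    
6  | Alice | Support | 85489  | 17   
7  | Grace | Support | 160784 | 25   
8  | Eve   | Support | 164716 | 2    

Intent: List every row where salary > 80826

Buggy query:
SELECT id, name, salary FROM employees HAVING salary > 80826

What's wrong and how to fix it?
Bug: HAVING filters the output of aggregation, but this query has no GROUP BY and no aggregate functions, so SQLite rejects it (HAVING clause on a non-aggregate query); the condition here is per row

Fix: Replace HAVING with WHERE since the condition applies to individual rows

Corrected query:
SELECT id, name, salary FROM employees WHERE salary > 80826

Result:
id | name  | salary
---+-------+-------
1  | Liam  | 84769 
3  | Eve   | 131180
5  | Jack  | 123316
6  | Alice | 85489 
7  | Grace | 160784
8  | Eve   | 164716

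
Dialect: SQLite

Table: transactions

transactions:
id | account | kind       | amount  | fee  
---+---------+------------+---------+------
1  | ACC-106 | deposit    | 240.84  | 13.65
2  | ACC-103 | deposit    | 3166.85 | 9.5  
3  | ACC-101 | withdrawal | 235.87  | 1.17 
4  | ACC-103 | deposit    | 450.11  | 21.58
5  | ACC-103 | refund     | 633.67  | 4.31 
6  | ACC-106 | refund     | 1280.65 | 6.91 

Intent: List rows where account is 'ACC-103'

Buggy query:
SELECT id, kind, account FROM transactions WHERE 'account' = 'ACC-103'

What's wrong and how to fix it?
Bug: Single quotes denote string literals in SQL; the column name is being compared as a constant string

Fix: Reference the column as account without single quotes

Corrected query:
SELECT id, kind, account FROM transactions WHERE account = 'ACC-103'

Result:
id | kind    | account
---+---------+--------
2  | deposit | ACC-103
4  | deposit | ACC-103
5  | refund  | ACC-103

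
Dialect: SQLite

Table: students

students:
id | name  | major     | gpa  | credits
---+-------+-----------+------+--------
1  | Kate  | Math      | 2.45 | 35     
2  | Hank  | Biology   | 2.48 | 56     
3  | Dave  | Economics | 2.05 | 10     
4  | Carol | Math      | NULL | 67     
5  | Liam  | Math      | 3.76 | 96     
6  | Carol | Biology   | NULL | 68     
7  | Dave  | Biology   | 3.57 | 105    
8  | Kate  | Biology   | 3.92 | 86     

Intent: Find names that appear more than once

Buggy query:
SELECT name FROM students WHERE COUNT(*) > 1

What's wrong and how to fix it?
Bug: COUNT(*) is an aggregate and cannot be used in WHERE

Fix: GROUP BY name, then filter groups with HAVING COUNT(*) > 1

Corrected query:
SELECT name FROM students GROUP BY name HAVING COUNT(*) > 1

Result:
name 
-----
Carol
Dave 
Kate 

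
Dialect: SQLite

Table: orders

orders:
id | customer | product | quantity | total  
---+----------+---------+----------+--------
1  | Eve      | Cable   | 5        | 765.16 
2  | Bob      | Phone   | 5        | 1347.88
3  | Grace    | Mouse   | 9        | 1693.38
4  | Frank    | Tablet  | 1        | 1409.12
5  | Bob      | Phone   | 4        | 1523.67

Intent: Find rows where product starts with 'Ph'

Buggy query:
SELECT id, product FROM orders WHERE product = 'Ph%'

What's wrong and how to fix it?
Bug: Wildcards only work with LIKE; '=' treats '%' as a literal character

Fix: Replace '=' with LIKE so 'Ph%' is treated as a pattern

Corrected query:
SELECT id, product FROM orders WHERE product LIKE 'Ph%'

Result:
id | product
---+--------
2  | Phone  
5  | Phone  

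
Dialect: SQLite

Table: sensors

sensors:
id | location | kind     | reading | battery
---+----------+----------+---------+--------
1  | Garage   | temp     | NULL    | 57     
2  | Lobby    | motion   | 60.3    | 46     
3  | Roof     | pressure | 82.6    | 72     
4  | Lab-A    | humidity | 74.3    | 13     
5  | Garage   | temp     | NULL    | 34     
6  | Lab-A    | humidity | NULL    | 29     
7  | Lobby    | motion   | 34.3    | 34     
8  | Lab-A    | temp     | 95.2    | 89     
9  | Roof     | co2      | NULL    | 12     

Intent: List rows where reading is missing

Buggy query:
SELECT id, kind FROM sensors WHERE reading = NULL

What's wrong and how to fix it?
Bug: Comparing to NULL with '=' never matches; NULL = NULL is unknown, not true

Fix: Use IS NULL to test for NULL

Corrected query:
SELECT id, kind FROM sensors WHERE reading IS NULL

Result:
id | kind    
---+---------
1  | temp    
5  | temp    
6  | humidity
9  | co2     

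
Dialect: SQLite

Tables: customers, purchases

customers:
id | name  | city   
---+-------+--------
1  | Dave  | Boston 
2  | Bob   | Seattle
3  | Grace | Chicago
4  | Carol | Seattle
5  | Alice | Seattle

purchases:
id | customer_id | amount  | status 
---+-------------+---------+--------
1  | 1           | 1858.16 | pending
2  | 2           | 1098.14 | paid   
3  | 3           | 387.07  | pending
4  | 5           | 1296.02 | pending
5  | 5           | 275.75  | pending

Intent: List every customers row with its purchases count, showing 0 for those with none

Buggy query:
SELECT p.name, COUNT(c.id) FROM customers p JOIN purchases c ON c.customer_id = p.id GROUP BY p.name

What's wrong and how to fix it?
Bug: INNER JOIN drops customers rows that have no matching purchases rows

Fix: Use LEFT JOIN so parents without children still appear (COUNT(c.id) gives 0)

Corrected query:
SELECT p.name, COUNT(c.id) FROM customers p LEFT JOIN purchases c ON c.customer_id = p.id GROUP BY p.name

Result:
name  | COUNT(c.id)
------+------------
Alice | 2          
Bob   | 1          
Carol | 0          
Dave  | 1          
Grace | 1          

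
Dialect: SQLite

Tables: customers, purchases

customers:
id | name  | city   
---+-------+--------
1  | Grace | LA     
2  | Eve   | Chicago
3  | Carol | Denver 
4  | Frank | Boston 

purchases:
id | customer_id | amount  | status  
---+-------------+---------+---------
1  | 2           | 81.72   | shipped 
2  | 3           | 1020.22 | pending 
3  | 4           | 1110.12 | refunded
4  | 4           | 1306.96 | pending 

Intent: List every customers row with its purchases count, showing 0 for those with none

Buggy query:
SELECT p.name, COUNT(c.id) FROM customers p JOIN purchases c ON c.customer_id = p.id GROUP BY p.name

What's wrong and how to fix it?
Bug: INNER JOIN drops customers rows that have no matching purchases rows

Fix: Switch to LEFT JOIN to retain unmatched parent rows

Corrected query:
SELECT p.name, COUNT(c.id) FROM customers p LEFT JOIN purchases c ON c.customer_id = p.id GROUP BY p.name

Result:
name  | COUNT(c.id)
------+------------
Carol | 1          
Eve   | 1          
Frank | 2          
Grace | 0          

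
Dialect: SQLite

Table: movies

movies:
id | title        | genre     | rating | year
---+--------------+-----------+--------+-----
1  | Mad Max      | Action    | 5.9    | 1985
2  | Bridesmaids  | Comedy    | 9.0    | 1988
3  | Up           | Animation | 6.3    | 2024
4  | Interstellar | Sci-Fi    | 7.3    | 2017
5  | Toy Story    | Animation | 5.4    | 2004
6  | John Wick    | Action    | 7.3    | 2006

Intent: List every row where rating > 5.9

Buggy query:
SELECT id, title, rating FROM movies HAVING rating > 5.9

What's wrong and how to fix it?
Bug: This is a non-aggregate query (no GROUP BY, no aggregates), so in SQLite the HAVING clause is invalid here; a row-level condition belongs in WHERE

Fix: Use WHERE for row-level filtering

Corrected query:
SELECT id, title, rating FROM movies WHERE rating > 5.9

Result:
id | title        | rating
---+--------------+-------
2  | Bridesmaids  | 9     
3  | Up           | 6.3   
4  | Interstellar | 7.3   
6  | John Wick    | 7.3   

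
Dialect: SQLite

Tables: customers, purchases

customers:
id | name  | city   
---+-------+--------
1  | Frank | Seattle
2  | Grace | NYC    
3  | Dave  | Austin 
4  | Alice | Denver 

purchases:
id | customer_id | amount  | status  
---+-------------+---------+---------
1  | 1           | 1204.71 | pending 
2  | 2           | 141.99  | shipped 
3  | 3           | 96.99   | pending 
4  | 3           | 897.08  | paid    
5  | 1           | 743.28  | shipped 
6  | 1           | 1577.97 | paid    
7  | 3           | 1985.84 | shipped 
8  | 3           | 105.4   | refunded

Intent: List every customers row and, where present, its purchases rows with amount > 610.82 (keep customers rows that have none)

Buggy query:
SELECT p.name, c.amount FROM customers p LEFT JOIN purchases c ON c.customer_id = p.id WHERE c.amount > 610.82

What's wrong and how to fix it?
Bug: Filtering c.amount in WHERE discards the NULL rows produced by LEFT JOIN, turning it into an inner join

Fix: Move the right-table condition into the ON clause so unmatched parents are kept

Corrected query:
SELECT p.name, c.amount FROM customers p LEFT JOIN purchases c ON c.customer_id = p.id AND c.amount > 610.82

Result:
name  | amount 
------+--------
Frank | 743.28 
Frank | 1204.71
Frank | 1577.97
Grace | NULL   
Dave  | 897.08 
Dave  | 1985.84
Alice | NULL   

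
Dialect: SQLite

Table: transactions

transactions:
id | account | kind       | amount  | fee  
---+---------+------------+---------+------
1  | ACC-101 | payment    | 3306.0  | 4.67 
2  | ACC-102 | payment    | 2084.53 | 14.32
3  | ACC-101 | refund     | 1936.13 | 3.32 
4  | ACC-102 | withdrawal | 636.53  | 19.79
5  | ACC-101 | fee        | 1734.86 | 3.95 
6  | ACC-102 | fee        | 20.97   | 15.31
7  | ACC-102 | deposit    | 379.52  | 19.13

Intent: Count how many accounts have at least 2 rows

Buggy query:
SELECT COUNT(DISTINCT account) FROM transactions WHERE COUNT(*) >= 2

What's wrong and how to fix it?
Bug: WHERE filters individual rows, not groups, so a group-level COUNT is invalid there

Fix: Group first with HAVING COUNT(*) >= 2, then COUNT the resulting groups

Corrected query:
SELECT COUNT(*) FROM (SELECT account FROM transactions GROUP BY account HAVING COUNT(*) >= 2)

Result:
COUNT(*)
--------
2       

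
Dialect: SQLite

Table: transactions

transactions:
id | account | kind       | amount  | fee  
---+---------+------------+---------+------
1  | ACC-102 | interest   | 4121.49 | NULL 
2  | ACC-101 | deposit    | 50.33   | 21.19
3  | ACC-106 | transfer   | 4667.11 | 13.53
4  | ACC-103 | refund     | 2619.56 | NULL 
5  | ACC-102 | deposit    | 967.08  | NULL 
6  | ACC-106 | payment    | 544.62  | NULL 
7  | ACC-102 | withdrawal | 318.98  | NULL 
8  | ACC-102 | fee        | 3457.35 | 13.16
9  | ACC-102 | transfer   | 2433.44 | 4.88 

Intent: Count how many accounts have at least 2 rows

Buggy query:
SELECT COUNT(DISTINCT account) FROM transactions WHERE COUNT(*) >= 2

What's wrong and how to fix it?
Bug: WHERE filters individual rows, not groups, so a group-level COUNT is invalid there

Fix: Use a subquery that GROUPs and filters with HAVING, then count its rows

Corrected query:
SELECT COUNT(*) FROM (SELECT account FROM transactions GROUP BY account HAVING COUNT(*) >= 2)

Result:
COUNT(*)
--------
2       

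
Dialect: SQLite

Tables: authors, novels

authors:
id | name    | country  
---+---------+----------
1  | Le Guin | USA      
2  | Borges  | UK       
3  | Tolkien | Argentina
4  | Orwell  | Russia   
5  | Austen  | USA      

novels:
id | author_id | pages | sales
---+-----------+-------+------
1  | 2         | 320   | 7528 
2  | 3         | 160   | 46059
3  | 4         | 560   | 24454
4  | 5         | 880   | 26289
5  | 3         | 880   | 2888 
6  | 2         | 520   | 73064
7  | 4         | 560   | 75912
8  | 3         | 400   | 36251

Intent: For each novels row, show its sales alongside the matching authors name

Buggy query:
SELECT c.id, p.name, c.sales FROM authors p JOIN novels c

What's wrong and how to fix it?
Bug: Missing join condition: each novels row is matched to all authors rows instead of just its own

Fix: Add ON c.author_id = p.id to the JOIN

Corrected query:
SELECT c.id, p.name, c.sales FROM authors p JOIN novels c ON c.author_id = p.id

Result:
id | name    | sales
---+---------+------
1  | Borges  | 7528 
2  | Tolkien | 46059
3  | Orwell  | 24454
4  | Austen  | 26289
5  | Tolkien | 2888 
6  | Borges  | 73064
7  | Orwell  | 75912
8  | Tolkien | 36251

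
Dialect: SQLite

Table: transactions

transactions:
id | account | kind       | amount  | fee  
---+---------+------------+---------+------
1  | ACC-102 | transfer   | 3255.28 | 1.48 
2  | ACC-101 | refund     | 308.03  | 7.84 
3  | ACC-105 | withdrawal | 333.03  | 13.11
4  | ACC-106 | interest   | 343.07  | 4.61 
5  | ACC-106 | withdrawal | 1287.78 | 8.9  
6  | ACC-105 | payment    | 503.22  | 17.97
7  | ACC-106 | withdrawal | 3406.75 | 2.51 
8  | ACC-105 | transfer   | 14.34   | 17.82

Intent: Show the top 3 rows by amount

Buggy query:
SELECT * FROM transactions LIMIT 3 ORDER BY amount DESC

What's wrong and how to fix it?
Bug: ORDER BY cannot follow LIMIT; LIMIT is the final clause

Fix: Swap the clauses: ORDER BY first, then LIMIT

Corrected query:
SELECT * FROM transactions ORDER BY amount DESC LIMIT 3

Result:
id | account | kind       | amount  | fee 
---+---------+------------+---------+-----
7  | ACC-106 | withdrawal | 3406.75 | 2.51
1  | ACC-102 | transfer   | 3255.28 | 1.48
5  | ACC-106 | withdrawal | 1287.78 | 8.9 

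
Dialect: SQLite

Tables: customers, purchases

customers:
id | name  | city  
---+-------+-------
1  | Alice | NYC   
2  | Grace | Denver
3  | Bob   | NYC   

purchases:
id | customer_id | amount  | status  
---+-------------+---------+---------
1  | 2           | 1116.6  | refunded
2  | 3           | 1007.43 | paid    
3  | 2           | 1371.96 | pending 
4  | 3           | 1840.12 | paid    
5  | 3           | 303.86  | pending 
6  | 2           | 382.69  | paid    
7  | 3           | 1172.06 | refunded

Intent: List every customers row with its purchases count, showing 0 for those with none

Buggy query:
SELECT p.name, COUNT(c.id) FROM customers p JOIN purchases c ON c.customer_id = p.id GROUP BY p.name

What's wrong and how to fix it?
Bug: INNER JOIN drops customers rows that have no matching purchases rows

Fix: Use LEFT JOIN so parents without children still appear (COUNT(c.id) gives 0)

Corrected query:
SELECT p.name, COUNT(c.id) FROM customers p LEFT JOIN purchases c ON c.customer_id = p.id GROUP BY p.name

Result:
name  | COUNT(c.id)
------+------------
Alice | 0          
Bob   | 4          
Grace | 3          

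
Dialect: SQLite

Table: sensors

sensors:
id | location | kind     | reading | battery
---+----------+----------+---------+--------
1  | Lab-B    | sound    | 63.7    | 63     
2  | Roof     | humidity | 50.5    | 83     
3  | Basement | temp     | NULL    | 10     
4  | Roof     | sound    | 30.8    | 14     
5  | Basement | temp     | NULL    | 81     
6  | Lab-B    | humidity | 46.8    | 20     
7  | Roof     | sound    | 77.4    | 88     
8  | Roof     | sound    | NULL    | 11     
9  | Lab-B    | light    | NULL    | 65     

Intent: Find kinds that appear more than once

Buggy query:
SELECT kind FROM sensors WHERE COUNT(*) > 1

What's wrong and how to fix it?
Bug: COUNT(*) is an aggregate and cannot be used in WHERE

Fix: GROUP BY kind, then filter groups with HAVING COUNT(*) > 1

Corrected query:
SELECT kind FROM sensors GROUP BY kind HAVING COUNT(*) > 1

Result:
kind    
--------
humidity
sound   
temp    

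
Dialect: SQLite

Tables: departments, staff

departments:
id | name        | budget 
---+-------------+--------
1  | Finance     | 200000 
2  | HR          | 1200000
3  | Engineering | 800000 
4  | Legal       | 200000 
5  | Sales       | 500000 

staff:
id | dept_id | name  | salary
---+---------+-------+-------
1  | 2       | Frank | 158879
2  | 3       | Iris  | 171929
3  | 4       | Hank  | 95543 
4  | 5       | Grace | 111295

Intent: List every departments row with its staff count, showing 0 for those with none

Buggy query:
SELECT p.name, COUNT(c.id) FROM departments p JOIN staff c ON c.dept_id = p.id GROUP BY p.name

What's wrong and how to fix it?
Bug: INNER JOIN drops departments rows that have no matching staff rows

Fix: Switch to LEFT JOIN to retain unmatched parent rows

Corrected query:
SELECT p.name, COUNT(c.id) FROM departments p LEFT JOIN staff c ON c.dept_id = p.id GROUP BY p.name

Result:
name        | COUNT(c.id)
------------+------------
Engineering | 1          
Finance     | 0          
HR          | 1          
Legal       | 1          
Sales       | 1          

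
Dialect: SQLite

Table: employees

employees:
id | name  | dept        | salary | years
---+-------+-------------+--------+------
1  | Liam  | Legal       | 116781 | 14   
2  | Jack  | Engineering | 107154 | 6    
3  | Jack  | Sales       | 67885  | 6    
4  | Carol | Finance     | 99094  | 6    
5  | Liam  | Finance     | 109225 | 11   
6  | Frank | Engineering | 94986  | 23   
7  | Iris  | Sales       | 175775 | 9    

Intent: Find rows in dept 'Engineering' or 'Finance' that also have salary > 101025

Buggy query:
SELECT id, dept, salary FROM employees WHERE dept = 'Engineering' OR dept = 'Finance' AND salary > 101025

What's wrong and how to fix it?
Bug: Without parentheses, AND is evaluated before OR, so the salary filter only applies to the 'Finance' branch

Fix: Group the OR with parentheses (or use IN), then AND the threshold

Corrected query:
SELECT id, dept, salary FROM employees WHERE (dept = 'Engineering' OR dept = 'Finance') AND salary > 101025

Result:
id | dept        | salary
---+-------------+-------
2  | Engineering | 107154
5  | Finance     | 109225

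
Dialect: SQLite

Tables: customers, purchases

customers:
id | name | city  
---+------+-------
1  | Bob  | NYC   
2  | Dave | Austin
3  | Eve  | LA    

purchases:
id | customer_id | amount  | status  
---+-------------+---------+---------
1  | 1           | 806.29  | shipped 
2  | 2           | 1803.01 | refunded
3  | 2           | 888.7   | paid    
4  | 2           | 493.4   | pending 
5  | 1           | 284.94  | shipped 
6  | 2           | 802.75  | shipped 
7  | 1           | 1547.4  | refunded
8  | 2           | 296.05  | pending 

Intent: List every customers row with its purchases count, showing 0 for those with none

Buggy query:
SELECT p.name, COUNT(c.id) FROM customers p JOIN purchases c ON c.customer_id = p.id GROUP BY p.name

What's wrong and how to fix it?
Bug: INNER JOIN drops customers rows that have no matching purchases rows

Fix: Switch to LEFT JOIN to retain unmatched parent rows

Corrected query:
SELECT p.name, COUNT(c.id) FROM customers p LEFT JOIN purchases c ON c.customer_id = p.id GROUP BY p.name

Result:
name | COUNT(c.id)
-----+------------
Bob  | 3          
Dave | 5          
Eve  | 0          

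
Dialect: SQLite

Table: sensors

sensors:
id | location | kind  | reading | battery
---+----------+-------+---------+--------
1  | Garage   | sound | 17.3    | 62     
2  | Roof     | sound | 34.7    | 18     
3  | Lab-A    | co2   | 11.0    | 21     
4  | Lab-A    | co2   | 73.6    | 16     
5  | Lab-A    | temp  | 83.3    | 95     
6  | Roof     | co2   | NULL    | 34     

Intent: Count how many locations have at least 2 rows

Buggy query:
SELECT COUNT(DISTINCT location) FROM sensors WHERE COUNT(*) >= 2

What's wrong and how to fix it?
Bug: WHERE filters individual rows, not groups, so a group-level COUNT is invalid there

Fix: Use a subquery that GROUPs and filters with HAVING, then count its rows

Corrected query:
SELECT COUNT(*) FROM (SELECT location FROM sensors GROUP BY location HAVING COUNT(*) >= 2)

Result:
COUNT(*)
--------
2       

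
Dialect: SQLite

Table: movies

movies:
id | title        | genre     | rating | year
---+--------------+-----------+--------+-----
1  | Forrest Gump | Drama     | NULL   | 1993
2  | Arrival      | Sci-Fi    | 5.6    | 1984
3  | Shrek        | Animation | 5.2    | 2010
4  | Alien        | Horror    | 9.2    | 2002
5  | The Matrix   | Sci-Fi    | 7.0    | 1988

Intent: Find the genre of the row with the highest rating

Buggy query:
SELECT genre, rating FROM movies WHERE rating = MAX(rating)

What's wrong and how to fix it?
Bug: MAX(rating) is an aggregate and cannot be used directly in WHERE

Fix: Wrap MAX in a scalar subquery so WHERE compares against a single value

Corrected query:
SELECT genre, rating FROM movies WHERE rating = (SELECT MAX(rating) FROM movies)

Result:
genre  | rating
-------+-------
Horror | 9.2   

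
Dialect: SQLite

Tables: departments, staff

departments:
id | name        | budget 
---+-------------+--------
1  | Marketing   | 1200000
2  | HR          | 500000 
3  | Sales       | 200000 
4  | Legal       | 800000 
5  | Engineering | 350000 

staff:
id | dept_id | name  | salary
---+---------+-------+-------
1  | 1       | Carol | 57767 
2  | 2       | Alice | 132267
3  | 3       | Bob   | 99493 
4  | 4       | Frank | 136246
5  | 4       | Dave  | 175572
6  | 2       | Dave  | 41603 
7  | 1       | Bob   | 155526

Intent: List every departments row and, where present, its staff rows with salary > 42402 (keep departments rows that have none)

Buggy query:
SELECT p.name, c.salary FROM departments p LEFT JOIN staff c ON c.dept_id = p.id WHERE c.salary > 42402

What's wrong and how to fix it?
Bug: Filtering c.salary in WHERE discards the NULL rows produced by LEFT JOIN, turning it into an inner join

Fix: Put 'c.salary > 42402' in the JOIN's ON clause instead of WHERE

Corrected query:
SELECT p.name, c.salary FROM departments p LEFT JOIN staff c ON c.dept_id = p.id AND c.salary > 42402

Result:
name        | salary
------------+-------
Marketing   | 57767 
Marketing   | 155526
HR          | 132267
Sales       | 99493 
Legal       | 136246
Legal       | 175572
Engineering | NULL  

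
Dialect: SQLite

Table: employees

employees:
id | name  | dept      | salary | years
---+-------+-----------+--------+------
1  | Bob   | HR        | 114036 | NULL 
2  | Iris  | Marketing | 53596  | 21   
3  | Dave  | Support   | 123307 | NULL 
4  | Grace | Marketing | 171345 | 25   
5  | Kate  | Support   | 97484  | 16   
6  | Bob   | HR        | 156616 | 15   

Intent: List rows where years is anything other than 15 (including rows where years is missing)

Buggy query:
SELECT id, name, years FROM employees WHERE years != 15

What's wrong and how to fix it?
Bug: 'years != 15' is unknown when years is NULL, so NULL rows are silently excluded

Fix: Handle NULL separately with IS NULL alongside the inequality

Corrected query:
SELECT id, name, years FROM employees WHERE years != 15 OR years IS NULL

Result:
id | name  | years
---+-------+------
1  | Bob   | NULL 
2  | Iris  | 21   
3  | Dave  | NULL 
4  | Grace | 25   
5  | Kate  | 16   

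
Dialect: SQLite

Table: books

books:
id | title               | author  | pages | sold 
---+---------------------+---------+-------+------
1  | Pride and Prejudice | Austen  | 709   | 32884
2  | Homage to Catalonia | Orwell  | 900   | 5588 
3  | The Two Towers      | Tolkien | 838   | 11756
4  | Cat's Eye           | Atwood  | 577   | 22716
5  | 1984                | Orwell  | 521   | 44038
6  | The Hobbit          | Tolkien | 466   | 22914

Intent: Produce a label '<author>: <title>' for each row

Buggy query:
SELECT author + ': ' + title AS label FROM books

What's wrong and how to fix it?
Bug: SQLite uses || for string concatenation; + coerces text to numbers (yielding 0)

Fix: Replace + with || to concatenate text

Corrected query:
SELECT author || ': ' || title AS label FROM books

Result:
label                      
---------------------------
Austen: Pride and Prejudice
Orwell: Homage to Catalonia
Tolkien: The Two Towers    
Atwood: Cat's Eye          
Orwell: 1984               
Tolkien: The Hobbit        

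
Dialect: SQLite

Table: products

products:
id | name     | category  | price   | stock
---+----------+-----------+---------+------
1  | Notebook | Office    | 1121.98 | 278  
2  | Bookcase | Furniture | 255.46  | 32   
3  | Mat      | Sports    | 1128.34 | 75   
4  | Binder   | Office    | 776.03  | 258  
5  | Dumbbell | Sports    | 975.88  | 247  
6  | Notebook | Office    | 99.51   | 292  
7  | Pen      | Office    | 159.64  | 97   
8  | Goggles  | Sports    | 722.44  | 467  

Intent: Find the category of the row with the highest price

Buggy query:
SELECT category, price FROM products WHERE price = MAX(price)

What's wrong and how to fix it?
Bug: WHERE is evaluated per row; an aggregate over the whole table isn't defined there

Fix: Use a subquery: WHERE price = (SELECT MAX(price) FROM products)

Corrected query:
SELECT category, price FROM products WHERE price = (SELECT MAX(price) FROM products)

Result:
category | price  
---------+--------
Sports   | 1128.34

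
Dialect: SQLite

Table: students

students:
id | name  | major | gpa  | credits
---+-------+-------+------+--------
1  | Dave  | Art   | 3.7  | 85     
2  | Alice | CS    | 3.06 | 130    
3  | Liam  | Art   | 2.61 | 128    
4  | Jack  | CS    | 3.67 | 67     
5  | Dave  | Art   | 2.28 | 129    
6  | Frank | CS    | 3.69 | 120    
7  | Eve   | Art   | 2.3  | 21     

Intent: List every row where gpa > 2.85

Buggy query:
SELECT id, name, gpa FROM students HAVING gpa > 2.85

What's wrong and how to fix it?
Bug: This is a non-aggregate query (no GROUP BY, no aggregates), so in SQLite the HAVING clause is invalid here; a row-level condition belongs in WHERE

Fix: Use WHERE for row-level filtering

Corrected query:
SELECT id, name, gpa FROM students WHERE gpa > 2.85

Result:
id | name  | gpa 
---+-------+-----
1  | Dave  | 3.7 
2  | Alice | 3.06
4  | Jack  | 3.67
6  | Frank | 3.69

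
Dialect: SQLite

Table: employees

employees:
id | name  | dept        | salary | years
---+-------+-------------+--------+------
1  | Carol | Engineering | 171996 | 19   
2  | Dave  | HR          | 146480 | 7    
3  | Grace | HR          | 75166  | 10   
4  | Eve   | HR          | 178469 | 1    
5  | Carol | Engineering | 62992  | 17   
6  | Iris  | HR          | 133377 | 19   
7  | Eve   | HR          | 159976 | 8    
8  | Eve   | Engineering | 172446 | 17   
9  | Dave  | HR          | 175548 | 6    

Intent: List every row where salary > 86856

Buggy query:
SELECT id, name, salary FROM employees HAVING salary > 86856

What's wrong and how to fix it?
Bug: This is a non-aggregate query (no GROUP BY, no aggregates), so in SQLite the HAVING clause is invalid here; a row-level condition belongs in WHERE

Fix: Replace HAVING with WHERE since the condition applies to individual rows

Corrected query:
SELECT id, name, salary FROM employees WHERE salary > 86856

Result:
id | name  | salary
---+-------+-------
1  | Carol | 171996
2  | Dave  | 146480
4  | Eve   | 178469
6  | Iris  | 133377
7  | Eve   | 159976
8  | Eve   | 172446
9  | Dave  | 175548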